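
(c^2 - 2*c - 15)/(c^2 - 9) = (c - 5)/(c - 3)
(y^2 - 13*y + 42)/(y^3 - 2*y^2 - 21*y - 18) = (y - 7)/(y^2 + 4*y + 3)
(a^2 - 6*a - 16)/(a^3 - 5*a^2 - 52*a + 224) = (a + 2)/(a^2 + 3*a - 28)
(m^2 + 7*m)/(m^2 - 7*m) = (m + 7)/(m - 7)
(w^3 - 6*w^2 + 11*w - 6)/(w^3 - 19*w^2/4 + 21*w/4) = 4*(w^2 - 3*w + 2)/(w*(4*w - 7))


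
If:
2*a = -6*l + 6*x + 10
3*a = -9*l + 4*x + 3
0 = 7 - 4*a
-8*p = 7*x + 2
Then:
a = 7/4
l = -79/60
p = 37/20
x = -12/5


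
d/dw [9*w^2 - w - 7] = 18*w - 1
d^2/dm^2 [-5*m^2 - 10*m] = -10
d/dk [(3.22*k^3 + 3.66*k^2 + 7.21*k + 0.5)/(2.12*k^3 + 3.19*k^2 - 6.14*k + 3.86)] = (2.5126*k^4 - 70.112*k^3 - 11.3647*k^2 + 25.0652*k + 30.9006)/(4.4944*k^6 + 13.5256*k^5 - 15.8575*k^4 - 22.8068*k^3 + 62.3264*k^2 - 47.4008*k + 14.8996)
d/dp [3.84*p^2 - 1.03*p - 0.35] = 7.68*p - 1.03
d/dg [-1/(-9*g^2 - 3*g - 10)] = 3*(-6*g - 1)/(9*g^2 + 3*g + 10)^2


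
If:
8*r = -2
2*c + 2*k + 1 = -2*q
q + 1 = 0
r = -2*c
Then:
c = 1/8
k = 3/8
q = -1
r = -1/4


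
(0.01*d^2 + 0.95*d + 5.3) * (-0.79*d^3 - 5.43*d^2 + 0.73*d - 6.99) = -0.0079*d^5 - 0.8048*d^4 - 9.3382*d^3 - 28.1554*d^2 - 2.7715*d - 37.047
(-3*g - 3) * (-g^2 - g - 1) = 3*g^3 + 6*g^2 + 6*g + 3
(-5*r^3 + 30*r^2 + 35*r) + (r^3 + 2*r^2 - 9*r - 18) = -4*r^3 + 32*r^2 + 26*r - 18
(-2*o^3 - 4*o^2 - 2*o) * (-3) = 6*o^3 + 12*o^2 + 6*o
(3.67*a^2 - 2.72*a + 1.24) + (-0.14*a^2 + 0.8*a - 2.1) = 3.53*a^2 - 1.92*a - 0.86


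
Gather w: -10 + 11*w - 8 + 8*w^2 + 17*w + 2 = 8*w^2 + 28*w - 16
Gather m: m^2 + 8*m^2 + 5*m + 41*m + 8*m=9*m^2 + 54*m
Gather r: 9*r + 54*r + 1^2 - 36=63*r - 35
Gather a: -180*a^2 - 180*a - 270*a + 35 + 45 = -180*a^2 - 450*a + 80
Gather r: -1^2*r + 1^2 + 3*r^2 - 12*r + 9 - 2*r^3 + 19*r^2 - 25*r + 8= -2*r^3 + 22*r^2 - 38*r + 18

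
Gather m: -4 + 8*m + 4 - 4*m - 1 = 4*m - 1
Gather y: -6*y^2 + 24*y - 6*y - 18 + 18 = -6*y^2 + 18*y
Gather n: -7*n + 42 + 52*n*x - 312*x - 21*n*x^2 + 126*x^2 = n*(-21*x^2 + 52*x - 7) + 126*x^2 - 312*x + 42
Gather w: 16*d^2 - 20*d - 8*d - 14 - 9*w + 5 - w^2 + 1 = 16*d^2 - 28*d - w^2 - 9*w - 8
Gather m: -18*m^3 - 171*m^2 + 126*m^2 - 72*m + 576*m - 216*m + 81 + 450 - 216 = -18*m^3 - 45*m^2 + 288*m + 315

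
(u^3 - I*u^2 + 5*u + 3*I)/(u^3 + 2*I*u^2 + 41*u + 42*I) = (u^2 - 2*I*u + 3)/(u^2 + I*u + 42)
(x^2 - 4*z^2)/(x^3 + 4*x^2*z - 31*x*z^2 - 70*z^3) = (x - 2*z)/(x^2 + 2*x*z - 35*z^2)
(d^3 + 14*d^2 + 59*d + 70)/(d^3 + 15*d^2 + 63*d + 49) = (d^2 + 7*d + 10)/(d^2 + 8*d + 7)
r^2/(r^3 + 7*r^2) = 1/(r + 7)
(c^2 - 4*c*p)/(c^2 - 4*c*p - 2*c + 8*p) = c/(c - 2)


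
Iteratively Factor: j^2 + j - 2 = (j - 1)*(j + 2)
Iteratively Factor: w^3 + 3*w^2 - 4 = (w + 2)*(w^2 + w - 2) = (w + 2)^2*(w - 1)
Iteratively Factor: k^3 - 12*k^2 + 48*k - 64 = (k - 4)*(k^2 - 8*k + 16) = (k - 4)^2*(k - 4)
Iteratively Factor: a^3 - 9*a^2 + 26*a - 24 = (a - 2)*(a^2 - 7*a + 12) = (a - 3)*(a - 2)*(a - 4)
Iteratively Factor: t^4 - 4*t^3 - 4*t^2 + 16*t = (t - 4)*(t^3 - 4*t) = (t - 4)*(t + 2)*(t^2 - 2*t) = t*(t - 4)*(t + 2)*(t - 2)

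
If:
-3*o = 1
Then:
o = -1/3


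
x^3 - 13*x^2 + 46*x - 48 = (x - 8)*(x - 3)*(x - 2)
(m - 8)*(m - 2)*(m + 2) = m^3 - 8*m^2 - 4*m + 32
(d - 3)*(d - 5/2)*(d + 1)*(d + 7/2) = d^4 - d^3 - 55*d^2/4 + 29*d/2 + 105/4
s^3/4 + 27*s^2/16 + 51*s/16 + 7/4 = (s/4 + 1)*(s + 1)*(s + 7/4)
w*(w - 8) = w^2 - 8*w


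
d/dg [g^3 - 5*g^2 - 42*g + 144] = 3*g^2 - 10*g - 42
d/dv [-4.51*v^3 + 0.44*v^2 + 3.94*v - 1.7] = -13.53*v^2 + 0.88*v + 3.94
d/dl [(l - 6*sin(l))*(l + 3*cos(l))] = -(l - 6*sin(l))*(3*sin(l) - 1) - (l + 3*cos(l))*(6*cos(l) - 1)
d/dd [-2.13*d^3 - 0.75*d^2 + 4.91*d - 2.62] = -6.39*d^2 - 1.5*d + 4.91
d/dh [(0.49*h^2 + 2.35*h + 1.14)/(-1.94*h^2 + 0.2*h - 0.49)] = (4.657*h^2 + 3.943*h - 1.3795)/(3.7636*h^4 - 0.776*h^3 + 1.9412*h^2 - 0.196*h + 0.2401)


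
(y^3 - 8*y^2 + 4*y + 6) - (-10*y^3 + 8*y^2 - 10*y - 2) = 11*y^3 - 16*y^2 + 14*y + 8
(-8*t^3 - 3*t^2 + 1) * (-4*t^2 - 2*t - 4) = 32*t^5 + 28*t^4 + 38*t^3 + 8*t^2 - 2*t - 4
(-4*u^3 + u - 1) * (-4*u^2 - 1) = 16*u^5 + 4*u^2 - u + 1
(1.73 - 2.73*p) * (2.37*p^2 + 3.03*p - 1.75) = -6.4701*p^3 - 4.1718*p^2 + 10.0194*p - 3.0275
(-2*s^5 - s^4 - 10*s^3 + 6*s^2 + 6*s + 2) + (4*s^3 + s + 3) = -2*s^5 - s^4 - 6*s^3 + 6*s^2 + 7*s + 5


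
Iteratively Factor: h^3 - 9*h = (h - 3)*(h^2 + 3*h) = (h - 3)*(h + 3)*(h)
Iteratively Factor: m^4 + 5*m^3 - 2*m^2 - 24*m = (m)*(m^3 + 5*m^2 - 2*m - 24) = m*(m + 4)*(m^2 + m - 6) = m*(m + 3)*(m + 4)*(m - 2)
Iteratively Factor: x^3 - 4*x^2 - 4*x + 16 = (x - 4)*(x^2 - 4) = (x - 4)*(x + 2)*(x - 2)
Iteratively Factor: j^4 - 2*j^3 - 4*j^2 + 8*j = (j + 2)*(j^3 - 4*j^2 + 4*j) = (j - 2)*(j + 2)*(j^2 - 2*j) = (j - 2)^2*(j + 2)*(j)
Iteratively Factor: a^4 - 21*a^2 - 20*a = (a + 1)*(a^3 - a^2 - 20*a) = (a + 1)*(a + 4)*(a^2 - 5*a) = a*(a + 1)*(a + 4)*(a - 5)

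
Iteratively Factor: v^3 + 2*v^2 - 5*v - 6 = (v + 1)*(v^2 + v - 6) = (v - 2)*(v + 1)*(v + 3)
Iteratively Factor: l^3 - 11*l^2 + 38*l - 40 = (l - 4)*(l^2 - 7*l + 10) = (l - 4)*(l - 2)*(l - 5)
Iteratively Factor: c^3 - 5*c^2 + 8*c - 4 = (c - 2)*(c^2 - 3*c + 2) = (c - 2)*(c - 1)*(c - 2)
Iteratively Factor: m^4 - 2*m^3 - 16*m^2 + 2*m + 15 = (m + 3)*(m^3 - 5*m^2 - m + 5) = (m - 1)*(m + 3)*(m^2 - 4*m - 5) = (m - 1)*(m + 1)*(m + 3)*(m - 5)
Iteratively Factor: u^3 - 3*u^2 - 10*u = (u + 2)*(u^2 - 5*u) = u*(u + 2)*(u - 5)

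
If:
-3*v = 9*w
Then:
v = -3*w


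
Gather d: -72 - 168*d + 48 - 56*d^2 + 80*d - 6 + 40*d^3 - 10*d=40*d^3 - 56*d^2 - 98*d - 30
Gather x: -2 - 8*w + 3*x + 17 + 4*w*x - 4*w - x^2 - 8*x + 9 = -12*w - x^2 + x*(4*w - 5) + 24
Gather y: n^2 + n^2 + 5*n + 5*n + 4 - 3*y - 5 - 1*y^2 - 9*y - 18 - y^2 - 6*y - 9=2*n^2 + 10*n - 2*y^2 - 18*y - 28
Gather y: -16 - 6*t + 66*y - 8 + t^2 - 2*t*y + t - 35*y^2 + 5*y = t^2 - 5*t - 35*y^2 + y*(71 - 2*t) - 24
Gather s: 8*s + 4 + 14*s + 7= 22*s + 11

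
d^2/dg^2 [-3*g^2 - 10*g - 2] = -6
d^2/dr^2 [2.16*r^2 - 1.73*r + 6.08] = 4.32000000000000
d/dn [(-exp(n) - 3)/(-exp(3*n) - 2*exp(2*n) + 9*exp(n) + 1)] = (-(exp(n) + 3)*(3*exp(2*n) + 4*exp(n) - 9) + exp(3*n) + 2*exp(2*n) - 9*exp(n) - 1)*exp(n)/(exp(3*n) + 2*exp(2*n) - 9*exp(n) - 1)^2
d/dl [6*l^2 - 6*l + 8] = 12*l - 6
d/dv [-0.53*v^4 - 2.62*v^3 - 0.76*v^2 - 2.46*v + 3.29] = -2.12*v^3 - 7.86*v^2 - 1.52*v - 2.46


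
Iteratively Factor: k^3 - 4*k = (k)*(k^2 - 4) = k*(k - 2)*(k + 2)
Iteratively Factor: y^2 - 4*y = (y)*(y - 4)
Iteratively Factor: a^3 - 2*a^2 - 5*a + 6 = (a - 1)*(a^2 - a - 6) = (a - 1)*(a + 2)*(a - 3)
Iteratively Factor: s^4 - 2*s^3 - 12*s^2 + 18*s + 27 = (s + 3)*(s^3 - 5*s^2 + 3*s + 9) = (s + 1)*(s + 3)*(s^2 - 6*s + 9) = (s - 3)*(s + 1)*(s + 3)*(s - 3)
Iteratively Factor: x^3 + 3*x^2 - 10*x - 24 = (x - 3)*(x^2 + 6*x + 8) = (x - 3)*(x + 4)*(x + 2)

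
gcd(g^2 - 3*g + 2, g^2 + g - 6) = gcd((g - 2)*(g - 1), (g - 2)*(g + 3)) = g - 2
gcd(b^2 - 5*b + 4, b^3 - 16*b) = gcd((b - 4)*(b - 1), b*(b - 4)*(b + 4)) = b - 4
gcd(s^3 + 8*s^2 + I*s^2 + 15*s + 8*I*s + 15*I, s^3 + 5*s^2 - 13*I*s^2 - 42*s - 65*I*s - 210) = s + 5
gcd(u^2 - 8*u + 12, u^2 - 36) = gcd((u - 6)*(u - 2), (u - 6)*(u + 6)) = u - 6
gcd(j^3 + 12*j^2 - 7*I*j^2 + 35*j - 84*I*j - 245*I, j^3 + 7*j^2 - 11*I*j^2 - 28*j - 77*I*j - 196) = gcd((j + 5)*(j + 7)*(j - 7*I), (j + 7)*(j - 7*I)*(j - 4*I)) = j^2 + j*(7 - 7*I) - 49*I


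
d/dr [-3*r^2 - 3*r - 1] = -6*r - 3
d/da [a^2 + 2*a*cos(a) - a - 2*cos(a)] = -2*a*sin(a) + 2*a + 2*sqrt(2)*sin(a + pi/4) - 1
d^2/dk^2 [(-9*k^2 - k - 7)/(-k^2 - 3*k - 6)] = 2*(-26*k^3 - 141*k^2 + 45*k + 327)/(k^6 + 9*k^5 + 45*k^4 + 135*k^3 + 270*k^2 + 324*k + 216)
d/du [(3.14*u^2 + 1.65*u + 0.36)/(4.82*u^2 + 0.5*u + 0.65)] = (-6.383*u^2 + 0.611600000000001*u + 0.8925)/(23.2324*u^4 + 4.82*u^3 + 6.516*u^2 + 0.65*u + 0.4225)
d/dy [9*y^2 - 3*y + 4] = 18*y - 3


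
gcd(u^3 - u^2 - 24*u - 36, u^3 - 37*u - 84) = u + 3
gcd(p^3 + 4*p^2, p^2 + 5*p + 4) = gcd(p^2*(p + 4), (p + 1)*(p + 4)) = p + 4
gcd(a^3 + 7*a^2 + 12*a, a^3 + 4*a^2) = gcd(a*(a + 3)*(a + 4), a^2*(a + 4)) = a^2 + 4*a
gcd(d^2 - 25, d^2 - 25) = d^2 - 25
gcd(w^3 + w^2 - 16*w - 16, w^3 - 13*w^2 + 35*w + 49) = w + 1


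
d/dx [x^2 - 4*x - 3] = 2*x - 4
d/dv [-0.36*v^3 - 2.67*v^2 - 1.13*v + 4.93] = -1.08*v^2 - 5.34*v - 1.13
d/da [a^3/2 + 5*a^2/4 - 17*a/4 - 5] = 3*a^2/2 + 5*a/2 - 17/4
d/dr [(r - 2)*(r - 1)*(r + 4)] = 3*r^2 + 2*r - 10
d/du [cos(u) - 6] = -sin(u)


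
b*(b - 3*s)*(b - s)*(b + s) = b^4 - 3*b^3*s - b^2*s^2 + 3*b*s^3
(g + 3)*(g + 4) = g^2 + 7*g + 12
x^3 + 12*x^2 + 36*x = x*(x + 6)^2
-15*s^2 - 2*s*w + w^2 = (-5*s + w)*(3*s + w)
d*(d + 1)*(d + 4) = d^3 + 5*d^2 + 4*d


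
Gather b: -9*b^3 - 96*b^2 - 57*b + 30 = -9*b^3 - 96*b^2 - 57*b + 30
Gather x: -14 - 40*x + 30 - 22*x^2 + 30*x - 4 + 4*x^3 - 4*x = 4*x^3 - 22*x^2 - 14*x + 12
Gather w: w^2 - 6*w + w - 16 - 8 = w^2 - 5*w - 24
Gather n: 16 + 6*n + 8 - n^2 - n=-n^2 + 5*n + 24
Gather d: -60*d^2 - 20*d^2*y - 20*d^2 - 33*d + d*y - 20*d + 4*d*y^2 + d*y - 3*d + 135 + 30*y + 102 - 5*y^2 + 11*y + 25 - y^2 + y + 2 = d^2*(-20*y - 80) + d*(4*y^2 + 2*y - 56) - 6*y^2 + 42*y + 264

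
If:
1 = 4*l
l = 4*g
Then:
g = 1/16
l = 1/4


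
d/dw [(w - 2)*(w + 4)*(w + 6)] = 3*w^2 + 16*w + 4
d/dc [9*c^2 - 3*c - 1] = 18*c - 3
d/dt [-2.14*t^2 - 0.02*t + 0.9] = -4.28*t - 0.02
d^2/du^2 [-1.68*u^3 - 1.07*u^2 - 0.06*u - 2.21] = -10.08*u - 2.14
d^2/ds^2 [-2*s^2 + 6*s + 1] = -4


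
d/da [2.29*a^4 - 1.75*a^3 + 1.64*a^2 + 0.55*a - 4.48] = 9.16*a^3 - 5.25*a^2 + 3.28*a + 0.55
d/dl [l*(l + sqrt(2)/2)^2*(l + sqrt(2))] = 4*l^3 + 6*sqrt(2)*l^2 + 5*l + sqrt(2)/2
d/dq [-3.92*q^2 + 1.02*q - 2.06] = 1.02 - 7.84*q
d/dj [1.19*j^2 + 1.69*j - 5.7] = 2.38*j + 1.69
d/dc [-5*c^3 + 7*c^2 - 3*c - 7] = -15*c^2 + 14*c - 3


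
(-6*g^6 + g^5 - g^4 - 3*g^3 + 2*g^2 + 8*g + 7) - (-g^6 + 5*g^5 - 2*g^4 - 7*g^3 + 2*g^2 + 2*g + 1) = -5*g^6 - 4*g^5 + g^4 + 4*g^3 + 6*g + 6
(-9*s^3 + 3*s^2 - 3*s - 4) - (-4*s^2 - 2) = -9*s^3 + 7*s^2 - 3*s - 2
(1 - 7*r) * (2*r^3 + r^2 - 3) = -14*r^4 - 5*r^3 + r^2 + 21*r - 3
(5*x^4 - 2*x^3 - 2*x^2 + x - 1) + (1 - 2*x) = 5*x^4 - 2*x^3 - 2*x^2 - x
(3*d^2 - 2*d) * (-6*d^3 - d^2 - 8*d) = -18*d^5 + 9*d^4 - 22*d^3 + 16*d^2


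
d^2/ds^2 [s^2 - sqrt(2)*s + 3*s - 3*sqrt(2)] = 2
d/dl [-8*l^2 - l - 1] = -16*l - 1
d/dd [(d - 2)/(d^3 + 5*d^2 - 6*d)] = (-2*d^3 + d^2 + 20*d - 12)/(d^2*(d^4 + 10*d^3 + 13*d^2 - 60*d + 36))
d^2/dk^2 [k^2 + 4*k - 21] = 2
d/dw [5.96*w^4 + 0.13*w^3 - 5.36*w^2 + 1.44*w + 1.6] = 23.84*w^3 + 0.39*w^2 - 10.72*w + 1.44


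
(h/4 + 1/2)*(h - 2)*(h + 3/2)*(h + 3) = h^4/4 + 9*h^3/8 + h^2/8 - 9*h/2 - 9/2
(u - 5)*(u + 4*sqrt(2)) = u^2 - 5*u + 4*sqrt(2)*u - 20*sqrt(2)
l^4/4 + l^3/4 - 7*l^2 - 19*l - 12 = (l/4 + 1)*(l - 6)*(l + 1)*(l + 2)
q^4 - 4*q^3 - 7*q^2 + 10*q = q*(q - 5)*(q - 1)*(q + 2)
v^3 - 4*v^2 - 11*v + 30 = (v - 5)*(v - 2)*(v + 3)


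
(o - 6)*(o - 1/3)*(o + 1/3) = o^3 - 6*o^2 - o/9 + 2/3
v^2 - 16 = (v - 4)*(v + 4)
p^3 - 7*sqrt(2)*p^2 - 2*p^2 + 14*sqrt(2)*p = p*(p - 2)*(p - 7*sqrt(2))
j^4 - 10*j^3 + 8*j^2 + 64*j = j*(j - 8)*(j - 4)*(j + 2)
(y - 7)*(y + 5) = y^2 - 2*y - 35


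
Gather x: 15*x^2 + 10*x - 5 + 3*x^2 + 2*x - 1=18*x^2 + 12*x - 6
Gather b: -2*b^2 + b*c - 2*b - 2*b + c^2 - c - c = -2*b^2 + b*(c - 4) + c^2 - 2*c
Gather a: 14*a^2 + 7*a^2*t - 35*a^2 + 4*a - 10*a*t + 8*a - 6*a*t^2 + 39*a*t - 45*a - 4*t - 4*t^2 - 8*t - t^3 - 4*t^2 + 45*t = a^2*(7*t - 21) + a*(-6*t^2 + 29*t - 33) - t^3 - 8*t^2 + 33*t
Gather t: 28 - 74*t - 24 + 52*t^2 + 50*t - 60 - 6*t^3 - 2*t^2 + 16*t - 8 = -6*t^3 + 50*t^2 - 8*t - 64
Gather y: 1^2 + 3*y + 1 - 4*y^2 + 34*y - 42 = -4*y^2 + 37*y - 40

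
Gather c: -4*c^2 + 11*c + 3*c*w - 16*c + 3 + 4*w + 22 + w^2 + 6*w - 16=-4*c^2 + c*(3*w - 5) + w^2 + 10*w + 9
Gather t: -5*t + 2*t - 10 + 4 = -3*t - 6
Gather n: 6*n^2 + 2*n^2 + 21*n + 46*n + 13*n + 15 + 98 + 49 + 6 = 8*n^2 + 80*n + 168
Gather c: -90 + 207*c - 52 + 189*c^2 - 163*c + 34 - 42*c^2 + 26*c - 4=147*c^2 + 70*c - 112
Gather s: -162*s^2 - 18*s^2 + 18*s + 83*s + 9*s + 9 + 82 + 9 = -180*s^2 + 110*s + 100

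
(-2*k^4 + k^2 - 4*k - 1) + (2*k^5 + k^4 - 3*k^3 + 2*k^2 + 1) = 2*k^5 - k^4 - 3*k^3 + 3*k^2 - 4*k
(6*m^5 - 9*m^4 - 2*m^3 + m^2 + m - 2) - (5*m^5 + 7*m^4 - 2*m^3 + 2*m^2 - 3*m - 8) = m^5 - 16*m^4 - m^2 + 4*m + 6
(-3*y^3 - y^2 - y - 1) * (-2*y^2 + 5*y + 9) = 6*y^5 - 13*y^4 - 30*y^3 - 12*y^2 - 14*y - 9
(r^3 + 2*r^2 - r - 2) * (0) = 0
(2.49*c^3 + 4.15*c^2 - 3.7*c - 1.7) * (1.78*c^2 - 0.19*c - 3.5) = 4.4322*c^5 + 6.9139*c^4 - 16.0895*c^3 - 16.848*c^2 + 13.273*c + 5.95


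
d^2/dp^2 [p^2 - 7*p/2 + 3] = 2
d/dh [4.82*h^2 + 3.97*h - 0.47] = 9.64*h + 3.97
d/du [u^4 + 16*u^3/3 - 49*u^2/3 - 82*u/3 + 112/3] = 4*u^3 + 16*u^2 - 98*u/3 - 82/3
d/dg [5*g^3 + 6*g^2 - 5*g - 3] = 15*g^2 + 12*g - 5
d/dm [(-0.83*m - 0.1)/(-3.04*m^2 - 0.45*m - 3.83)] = (-2.5232*m^2 - 0.608*m + 3.1339)/(9.2416*m^4 + 2.736*m^3 + 23.4889*m^2 + 3.447*m + 14.6689)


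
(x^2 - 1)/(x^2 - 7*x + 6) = (x + 1)/(x - 6)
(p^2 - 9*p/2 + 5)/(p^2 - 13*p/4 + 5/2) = 2*(2*p - 5)/(4*p - 5)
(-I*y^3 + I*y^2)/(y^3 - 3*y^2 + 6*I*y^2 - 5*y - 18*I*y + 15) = I*y^2*(1 - y)/(y^3 + 3*y^2*(-1 + 2*I) - y*(5 + 18*I) + 15)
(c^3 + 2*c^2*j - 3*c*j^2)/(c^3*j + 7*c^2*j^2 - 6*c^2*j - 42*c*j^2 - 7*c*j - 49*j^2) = c*(-c^2 - 2*c*j + 3*j^2)/(j*(-c^3 - 7*c^2*j + 6*c^2 + 42*c*j + 7*c + 49*j))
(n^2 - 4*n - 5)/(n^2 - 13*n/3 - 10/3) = 3*(n + 1)/(3*n + 2)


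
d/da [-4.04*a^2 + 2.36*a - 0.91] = 2.36 - 8.08*a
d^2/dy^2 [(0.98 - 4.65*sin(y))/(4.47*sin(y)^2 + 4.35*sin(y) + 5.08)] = (92.911185*sin(y)^5 - 168.742053*sin(y)^4 - 876.53124*sin(y)^3 + 85.2017339999999*sin(y)^2 + 889.5315*sin(y) + 198.092604)/(4.47*sin(y)^2 + 4.35*sin(y) + 5.08)^3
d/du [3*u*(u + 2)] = 6*u + 6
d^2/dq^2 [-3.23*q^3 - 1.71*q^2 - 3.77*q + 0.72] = -19.38*q - 3.42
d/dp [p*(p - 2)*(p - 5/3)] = 3*p^2 - 22*p/3 + 10/3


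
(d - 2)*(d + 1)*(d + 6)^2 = d^4 + 11*d^3 + 22*d^2 - 60*d - 72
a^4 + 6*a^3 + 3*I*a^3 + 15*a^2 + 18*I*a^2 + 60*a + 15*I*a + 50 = (a + 1)*(a + 5)*(a - 2*I)*(a + 5*I)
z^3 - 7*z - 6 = (z - 3)*(z + 1)*(z + 2)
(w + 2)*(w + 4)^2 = w^3 + 10*w^2 + 32*w + 32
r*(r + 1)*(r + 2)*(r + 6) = r^4 + 9*r^3 + 20*r^2 + 12*r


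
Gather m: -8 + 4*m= 4*m - 8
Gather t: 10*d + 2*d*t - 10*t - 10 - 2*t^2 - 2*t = 10*d - 2*t^2 + t*(2*d - 12) - 10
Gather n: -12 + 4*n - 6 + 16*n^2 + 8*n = 16*n^2 + 12*n - 18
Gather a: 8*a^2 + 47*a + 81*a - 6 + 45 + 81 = 8*a^2 + 128*a + 120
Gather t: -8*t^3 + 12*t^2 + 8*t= -8*t^3 + 12*t^2 + 8*t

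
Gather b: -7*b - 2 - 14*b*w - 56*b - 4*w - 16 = b*(-14*w - 63) - 4*w - 18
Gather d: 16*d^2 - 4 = 16*d^2 - 4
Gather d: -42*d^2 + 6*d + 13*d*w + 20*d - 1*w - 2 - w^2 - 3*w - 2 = -42*d^2 + d*(13*w + 26) - w^2 - 4*w - 4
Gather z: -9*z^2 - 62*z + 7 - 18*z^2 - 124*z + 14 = -27*z^2 - 186*z + 21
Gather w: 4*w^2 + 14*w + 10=4*w^2 + 14*w + 10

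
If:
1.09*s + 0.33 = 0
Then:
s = -0.30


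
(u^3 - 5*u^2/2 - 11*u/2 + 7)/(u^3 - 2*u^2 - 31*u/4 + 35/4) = 2*(u + 2)/(2*u + 5)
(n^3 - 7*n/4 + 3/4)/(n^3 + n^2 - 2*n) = (n^2 + n - 3/4)/(n*(n + 2))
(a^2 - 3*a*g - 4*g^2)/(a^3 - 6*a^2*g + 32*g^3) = (a + g)/(a^2 - 2*a*g - 8*g^2)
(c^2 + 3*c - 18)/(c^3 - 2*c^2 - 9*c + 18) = (c + 6)/(c^2 + c - 6)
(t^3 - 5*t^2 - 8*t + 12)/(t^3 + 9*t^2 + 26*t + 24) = (t^2 - 7*t + 6)/(t^2 + 7*t + 12)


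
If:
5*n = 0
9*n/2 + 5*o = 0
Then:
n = 0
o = 0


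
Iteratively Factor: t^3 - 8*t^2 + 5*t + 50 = (t + 2)*(t^2 - 10*t + 25) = (t - 5)*(t + 2)*(t - 5)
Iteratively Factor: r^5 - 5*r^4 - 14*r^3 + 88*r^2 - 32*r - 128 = (r + 1)*(r^4 - 6*r^3 - 8*r^2 + 96*r - 128) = (r - 2)*(r + 1)*(r^3 - 4*r^2 - 16*r + 64) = (r - 2)*(r + 1)*(r + 4)*(r^2 - 8*r + 16) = (r - 4)*(r - 2)*(r + 1)*(r + 4)*(r - 4)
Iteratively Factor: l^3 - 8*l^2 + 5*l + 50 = (l - 5)*(l^2 - 3*l - 10) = (l - 5)*(l + 2)*(l - 5)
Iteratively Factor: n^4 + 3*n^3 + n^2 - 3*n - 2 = (n + 2)*(n^3 + n^2 - n - 1) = (n + 1)*(n + 2)*(n^2 - 1) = (n + 1)^2*(n + 2)*(n - 1)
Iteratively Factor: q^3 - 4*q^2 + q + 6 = (q - 3)*(q^2 - q - 2) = (q - 3)*(q + 1)*(q - 2)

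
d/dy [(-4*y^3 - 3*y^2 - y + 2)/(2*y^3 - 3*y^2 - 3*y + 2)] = 2*(9*y^4 + 14*y^3 - 15*y^2 + 2)/(4*y^6 - 12*y^5 - 3*y^4 + 26*y^3 - 3*y^2 - 12*y + 4)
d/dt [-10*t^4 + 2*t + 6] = 2 - 40*t^3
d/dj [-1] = 0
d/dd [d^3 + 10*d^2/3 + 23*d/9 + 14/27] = 3*d^2 + 20*d/3 + 23/9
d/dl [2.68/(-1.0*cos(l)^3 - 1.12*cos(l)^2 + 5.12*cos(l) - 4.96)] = (-8.04*cos(l)^2 - 6.0032*cos(l) + 13.7216)*sin(l)/(1.0*cos(l)^3 + 1.12*cos(l)^2 - 5.12*cos(l) + 4.96)^2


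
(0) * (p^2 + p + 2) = 0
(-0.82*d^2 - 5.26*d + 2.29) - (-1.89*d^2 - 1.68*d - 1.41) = 1.07*d^2 - 3.58*d + 3.7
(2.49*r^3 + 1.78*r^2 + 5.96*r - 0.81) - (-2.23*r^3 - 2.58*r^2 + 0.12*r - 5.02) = 4.72*r^3 + 4.36*r^2 + 5.84*r + 4.21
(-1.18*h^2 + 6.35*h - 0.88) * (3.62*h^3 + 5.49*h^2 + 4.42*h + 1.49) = -4.2716*h^5 + 16.5088*h^4 + 26.4603*h^3 + 21.4776*h^2 + 5.5719*h - 1.3112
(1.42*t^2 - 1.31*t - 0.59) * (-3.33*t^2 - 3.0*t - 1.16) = -4.7286*t^4 + 0.102300000000001*t^3 + 4.2475*t^2 + 3.2896*t + 0.6844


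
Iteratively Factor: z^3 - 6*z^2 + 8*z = (z - 4)*(z^2 - 2*z) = z*(z - 4)*(z - 2)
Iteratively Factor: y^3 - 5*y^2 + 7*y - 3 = (y - 1)*(y^2 - 4*y + 3) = (y - 3)*(y - 1)*(y - 1)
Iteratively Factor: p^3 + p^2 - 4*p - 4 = (p + 1)*(p^2 - 4) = (p - 2)*(p + 1)*(p + 2)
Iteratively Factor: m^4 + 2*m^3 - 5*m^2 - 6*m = (m + 3)*(m^3 - m^2 - 2*m) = (m - 2)*(m + 3)*(m^2 + m) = m*(m - 2)*(m + 3)*(m + 1)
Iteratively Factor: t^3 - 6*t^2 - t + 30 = (t + 2)*(t^2 - 8*t + 15) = (t - 3)*(t + 2)*(t - 5)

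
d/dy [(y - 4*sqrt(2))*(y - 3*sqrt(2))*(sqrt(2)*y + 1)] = 3*sqrt(2)*y^2 - 26*y + 17*sqrt(2)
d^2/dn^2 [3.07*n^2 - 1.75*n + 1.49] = 6.14000000000000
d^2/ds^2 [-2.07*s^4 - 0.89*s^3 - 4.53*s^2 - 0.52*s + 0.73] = -24.84*s^2 - 5.34*s - 9.06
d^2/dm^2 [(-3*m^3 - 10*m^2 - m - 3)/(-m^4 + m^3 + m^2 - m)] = 6*(m^7 + 12*m^6 + 18*m^5 + 30*m^4 + 10*m^3 - 3*m^2 - m + 1)/(m^3*(m^7 - m^6 - 3*m^5 + 3*m^4 + 3*m^3 - 3*m^2 - m + 1))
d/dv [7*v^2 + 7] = 14*v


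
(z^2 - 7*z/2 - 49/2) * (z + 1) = z^3 - 5*z^2/2 - 28*z - 49/2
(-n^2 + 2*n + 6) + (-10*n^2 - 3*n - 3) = -11*n^2 - n + 3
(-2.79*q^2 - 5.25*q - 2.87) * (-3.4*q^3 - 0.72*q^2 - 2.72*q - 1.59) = 9.486*q^5 + 19.8588*q^4 + 21.1268*q^3 + 20.7825*q^2 + 16.1539*q + 4.5633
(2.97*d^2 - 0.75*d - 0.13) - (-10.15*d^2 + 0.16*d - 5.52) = 13.12*d^2 - 0.91*d + 5.39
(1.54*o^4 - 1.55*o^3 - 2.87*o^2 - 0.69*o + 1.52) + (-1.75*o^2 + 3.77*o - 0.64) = 1.54*o^4 - 1.55*o^3 - 4.62*o^2 + 3.08*o + 0.88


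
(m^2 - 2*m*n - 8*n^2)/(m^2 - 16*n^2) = (m + 2*n)/(m + 4*n)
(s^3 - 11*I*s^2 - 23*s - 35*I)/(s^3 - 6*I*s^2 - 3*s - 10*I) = (s - 7*I)/(s - 2*I)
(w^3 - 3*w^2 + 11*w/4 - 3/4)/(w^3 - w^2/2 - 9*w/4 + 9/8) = 2*(w - 1)/(2*w + 3)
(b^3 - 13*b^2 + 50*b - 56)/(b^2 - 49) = (b^2 - 6*b + 8)/(b + 7)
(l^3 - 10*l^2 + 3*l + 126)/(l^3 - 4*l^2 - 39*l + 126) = (l^2 - 3*l - 18)/(l^2 + 3*l - 18)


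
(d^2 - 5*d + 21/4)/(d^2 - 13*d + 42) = (d^2 - 5*d + 21/4)/(d^2 - 13*d + 42)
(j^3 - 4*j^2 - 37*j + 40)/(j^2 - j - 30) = (j^2 - 9*j + 8)/(j - 6)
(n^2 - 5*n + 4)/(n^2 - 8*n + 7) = (n - 4)/(n - 7)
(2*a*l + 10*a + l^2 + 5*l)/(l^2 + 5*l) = (2*a + l)/l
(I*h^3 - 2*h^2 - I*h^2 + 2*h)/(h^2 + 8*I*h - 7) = h*(I*h^2 - 2*h - I*h + 2)/(h^2 + 8*I*h - 7)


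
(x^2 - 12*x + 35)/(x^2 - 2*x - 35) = (x - 5)/(x + 5)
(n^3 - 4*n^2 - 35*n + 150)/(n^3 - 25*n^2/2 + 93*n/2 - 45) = 2*(n^2 + n - 30)/(2*n^2 - 15*n + 18)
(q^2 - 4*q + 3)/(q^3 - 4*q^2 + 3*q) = 1/q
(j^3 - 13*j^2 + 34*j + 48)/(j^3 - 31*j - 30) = (j - 8)/(j + 5)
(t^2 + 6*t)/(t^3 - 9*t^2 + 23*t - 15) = t*(t + 6)/(t^3 - 9*t^2 + 23*t - 15)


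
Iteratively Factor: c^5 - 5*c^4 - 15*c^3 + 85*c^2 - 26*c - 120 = (c - 3)*(c^4 - 2*c^3 - 21*c^2 + 22*c + 40) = (c - 3)*(c - 2)*(c^3 - 21*c - 20) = (c - 3)*(c - 2)*(c + 1)*(c^2 - c - 20) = (c - 5)*(c - 3)*(c - 2)*(c + 1)*(c + 4)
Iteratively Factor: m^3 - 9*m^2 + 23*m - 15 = (m - 5)*(m^2 - 4*m + 3) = (m - 5)*(m - 3)*(m - 1)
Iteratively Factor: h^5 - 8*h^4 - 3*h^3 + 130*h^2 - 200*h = (h + 4)*(h^4 - 12*h^3 + 45*h^2 - 50*h) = (h - 2)*(h + 4)*(h^3 - 10*h^2 + 25*h) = (h - 5)*(h - 2)*(h + 4)*(h^2 - 5*h) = h*(h - 5)*(h - 2)*(h + 4)*(h - 5)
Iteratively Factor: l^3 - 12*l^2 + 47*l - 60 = (l - 3)*(l^2 - 9*l + 20) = (l - 5)*(l - 3)*(l - 4)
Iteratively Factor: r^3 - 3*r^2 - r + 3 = (r + 1)*(r^2 - 4*r + 3) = (r - 3)*(r + 1)*(r - 1)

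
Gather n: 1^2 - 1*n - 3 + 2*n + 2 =n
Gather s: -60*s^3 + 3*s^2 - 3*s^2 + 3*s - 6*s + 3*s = -60*s^3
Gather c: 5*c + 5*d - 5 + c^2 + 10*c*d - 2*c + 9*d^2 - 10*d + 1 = c^2 + c*(10*d + 3) + 9*d^2 - 5*d - 4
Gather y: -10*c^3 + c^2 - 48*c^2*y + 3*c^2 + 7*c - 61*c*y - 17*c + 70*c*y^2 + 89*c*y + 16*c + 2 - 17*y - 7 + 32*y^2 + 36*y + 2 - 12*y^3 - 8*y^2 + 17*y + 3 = -10*c^3 + 4*c^2 + 6*c - 12*y^3 + y^2*(70*c + 24) + y*(-48*c^2 + 28*c + 36)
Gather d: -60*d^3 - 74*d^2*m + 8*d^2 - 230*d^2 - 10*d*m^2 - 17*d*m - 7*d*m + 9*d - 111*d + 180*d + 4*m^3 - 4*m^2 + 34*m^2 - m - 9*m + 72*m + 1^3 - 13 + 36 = -60*d^3 + d^2*(-74*m - 222) + d*(-10*m^2 - 24*m + 78) + 4*m^3 + 30*m^2 + 62*m + 24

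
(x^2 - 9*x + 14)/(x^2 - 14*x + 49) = (x - 2)/(x - 7)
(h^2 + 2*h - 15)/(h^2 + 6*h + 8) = (h^2 + 2*h - 15)/(h^2 + 6*h + 8)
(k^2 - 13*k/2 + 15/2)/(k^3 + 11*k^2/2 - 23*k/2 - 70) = (2*k^2 - 13*k + 15)/(2*k^3 + 11*k^2 - 23*k - 140)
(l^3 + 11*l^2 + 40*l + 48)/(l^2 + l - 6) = (l^2 + 8*l + 16)/(l - 2)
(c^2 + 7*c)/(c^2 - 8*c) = (c + 7)/(c - 8)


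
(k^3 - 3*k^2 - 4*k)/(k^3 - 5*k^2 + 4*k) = (k + 1)/(k - 1)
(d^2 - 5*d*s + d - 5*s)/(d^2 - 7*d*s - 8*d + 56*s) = (d^2 - 5*d*s + d - 5*s)/(d^2 - 7*d*s - 8*d + 56*s)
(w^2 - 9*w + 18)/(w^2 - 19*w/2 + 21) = 2*(w - 3)/(2*w - 7)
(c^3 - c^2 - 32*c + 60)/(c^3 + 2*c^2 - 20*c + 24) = (c - 5)/(c - 2)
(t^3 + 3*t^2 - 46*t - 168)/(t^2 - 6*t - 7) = (t^2 + 10*t + 24)/(t + 1)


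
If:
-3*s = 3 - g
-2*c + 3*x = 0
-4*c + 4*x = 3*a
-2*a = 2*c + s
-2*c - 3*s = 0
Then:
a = 0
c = 0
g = 3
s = 0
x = 0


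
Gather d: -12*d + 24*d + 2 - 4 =12*d - 2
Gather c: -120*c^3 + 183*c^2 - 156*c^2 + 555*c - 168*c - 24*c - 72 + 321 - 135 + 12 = -120*c^3 + 27*c^2 + 363*c + 126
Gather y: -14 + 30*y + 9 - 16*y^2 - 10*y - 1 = -16*y^2 + 20*y - 6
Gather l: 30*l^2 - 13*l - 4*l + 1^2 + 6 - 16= 30*l^2 - 17*l - 9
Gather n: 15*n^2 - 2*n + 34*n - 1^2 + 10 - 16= 15*n^2 + 32*n - 7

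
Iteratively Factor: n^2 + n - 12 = (n + 4)*(n - 3)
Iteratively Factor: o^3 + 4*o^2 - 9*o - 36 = (o + 3)*(o^2 + o - 12) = (o - 3)*(o + 3)*(o + 4)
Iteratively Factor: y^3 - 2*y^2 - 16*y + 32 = (y - 2)*(y^2 - 16) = (y - 2)*(y + 4)*(y - 4)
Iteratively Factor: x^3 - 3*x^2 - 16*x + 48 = (x - 3)*(x^2 - 16) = (x - 4)*(x - 3)*(x + 4)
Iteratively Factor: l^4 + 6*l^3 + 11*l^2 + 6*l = (l + 1)*(l^3 + 5*l^2 + 6*l) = (l + 1)*(l + 3)*(l^2 + 2*l) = l*(l + 1)*(l + 3)*(l + 2)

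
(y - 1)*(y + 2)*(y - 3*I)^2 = y^4 + y^3 - 6*I*y^3 - 11*y^2 - 6*I*y^2 - 9*y + 12*I*y + 18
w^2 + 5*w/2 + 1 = (w + 1/2)*(w + 2)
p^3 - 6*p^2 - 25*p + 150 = (p - 6)*(p - 5)*(p + 5)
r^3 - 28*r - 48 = (r - 6)*(r + 2)*(r + 4)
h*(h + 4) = h^2 + 4*h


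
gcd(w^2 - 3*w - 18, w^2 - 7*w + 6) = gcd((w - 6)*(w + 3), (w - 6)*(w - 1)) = w - 6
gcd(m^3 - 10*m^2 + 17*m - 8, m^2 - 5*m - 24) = m - 8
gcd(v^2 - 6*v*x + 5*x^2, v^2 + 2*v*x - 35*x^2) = -v + 5*x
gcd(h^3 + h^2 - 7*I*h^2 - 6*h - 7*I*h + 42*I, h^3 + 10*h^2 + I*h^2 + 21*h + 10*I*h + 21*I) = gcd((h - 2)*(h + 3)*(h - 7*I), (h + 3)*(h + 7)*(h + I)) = h + 3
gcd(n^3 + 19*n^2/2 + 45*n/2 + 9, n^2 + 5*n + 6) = n + 3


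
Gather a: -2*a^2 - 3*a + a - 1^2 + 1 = -2*a^2 - 2*a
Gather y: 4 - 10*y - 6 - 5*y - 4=-15*y - 6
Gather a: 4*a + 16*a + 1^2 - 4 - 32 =20*a - 35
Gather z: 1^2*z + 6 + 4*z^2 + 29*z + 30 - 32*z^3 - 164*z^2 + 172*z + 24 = -32*z^3 - 160*z^2 + 202*z + 60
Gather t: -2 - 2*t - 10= -2*t - 12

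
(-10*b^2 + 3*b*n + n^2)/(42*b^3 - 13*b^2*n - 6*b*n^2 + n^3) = (-5*b - n)/(21*b^2 + 4*b*n - n^2)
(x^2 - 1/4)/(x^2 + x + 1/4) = (2*x - 1)/(2*x + 1)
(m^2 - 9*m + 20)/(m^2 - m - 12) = (m - 5)/(m + 3)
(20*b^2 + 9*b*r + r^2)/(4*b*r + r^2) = (5*b + r)/r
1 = 1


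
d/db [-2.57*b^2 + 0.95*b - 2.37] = 0.95 - 5.14*b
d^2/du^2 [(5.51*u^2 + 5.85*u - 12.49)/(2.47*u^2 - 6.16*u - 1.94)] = (239.052034*u^3 - 298.784538*u^2 + 1308.419268*u - 1165.92506)/(15.069223*u^6 - 112.744632*u^5 + 245.669658*u^4 - 56.639968*u^3 - 192.955116*u^2 - 69.551328*u - 7.301384)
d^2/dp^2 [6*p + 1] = 0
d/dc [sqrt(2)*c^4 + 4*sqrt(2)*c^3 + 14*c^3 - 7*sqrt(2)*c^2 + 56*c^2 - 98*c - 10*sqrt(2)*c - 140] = 4*sqrt(2)*c^3 + 12*sqrt(2)*c^2 + 42*c^2 - 14*sqrt(2)*c + 112*c - 98 - 10*sqrt(2)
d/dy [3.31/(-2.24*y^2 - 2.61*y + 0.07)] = (14.8288*y + 8.6391)/(2.24*y^2 + 2.61*y - 0.07)^2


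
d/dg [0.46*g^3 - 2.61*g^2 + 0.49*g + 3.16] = 1.38*g^2 - 5.22*g + 0.49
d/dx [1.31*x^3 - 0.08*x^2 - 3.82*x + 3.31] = 3.93*x^2 - 0.16*x - 3.82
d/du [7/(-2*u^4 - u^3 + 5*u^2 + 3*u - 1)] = 7*(8*u^3 + 3*u^2 - 10*u - 3)/(2*u^4 + u^3 - 5*u^2 - 3*u + 1)^2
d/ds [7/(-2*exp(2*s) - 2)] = 7/(4*cosh(s)^2)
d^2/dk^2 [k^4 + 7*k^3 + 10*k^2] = 12*k^2 + 42*k + 20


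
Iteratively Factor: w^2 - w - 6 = (w + 2)*(w - 3)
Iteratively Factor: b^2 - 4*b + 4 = (b - 2)*(b - 2)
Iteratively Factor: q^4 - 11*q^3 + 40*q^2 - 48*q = (q - 4)*(q^3 - 7*q^2 + 12*q) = (q - 4)^2*(q^2 - 3*q) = (q - 4)^2*(q - 3)*(q)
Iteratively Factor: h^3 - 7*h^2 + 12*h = (h)*(h^2 - 7*h + 12) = h*(h - 3)*(h - 4)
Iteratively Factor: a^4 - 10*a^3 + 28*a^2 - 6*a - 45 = (a - 3)*(a^3 - 7*a^2 + 7*a + 15) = (a - 3)*(a + 1)*(a^2 - 8*a + 15) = (a - 5)*(a - 3)*(a + 1)*(a - 3)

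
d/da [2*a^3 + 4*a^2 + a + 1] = 6*a^2 + 8*a + 1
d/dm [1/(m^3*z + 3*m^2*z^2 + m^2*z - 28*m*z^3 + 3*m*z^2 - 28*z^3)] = (-3*m^2 - 6*m*z - 2*m + 28*z^2 - 3*z)/(z*(m^3 + 3*m^2*z + m^2 - 28*m*z^2 + 3*m*z - 28*z^2)^2)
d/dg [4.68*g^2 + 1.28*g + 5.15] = 9.36*g + 1.28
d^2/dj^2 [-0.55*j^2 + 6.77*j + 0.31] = -1.10000000000000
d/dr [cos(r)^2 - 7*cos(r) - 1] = (7 - 2*cos(r))*sin(r)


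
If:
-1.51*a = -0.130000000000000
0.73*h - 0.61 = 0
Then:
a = 0.09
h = 0.84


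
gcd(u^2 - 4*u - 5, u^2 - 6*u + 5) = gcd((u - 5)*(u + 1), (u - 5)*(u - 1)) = u - 5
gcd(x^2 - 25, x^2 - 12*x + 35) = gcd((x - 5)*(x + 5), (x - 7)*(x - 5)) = x - 5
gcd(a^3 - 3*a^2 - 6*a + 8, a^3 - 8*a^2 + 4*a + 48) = a^2 - 2*a - 8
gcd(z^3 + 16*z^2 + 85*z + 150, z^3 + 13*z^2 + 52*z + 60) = z^2 + 11*z + 30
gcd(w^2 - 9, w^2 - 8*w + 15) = w - 3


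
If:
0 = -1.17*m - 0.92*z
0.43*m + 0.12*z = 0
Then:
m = 0.00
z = 0.00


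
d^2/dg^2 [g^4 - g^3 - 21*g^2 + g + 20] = 12*g^2 - 6*g - 42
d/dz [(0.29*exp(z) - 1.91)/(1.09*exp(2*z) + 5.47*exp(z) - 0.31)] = (-0.3161*exp(2*z) + 4.1638*exp(z) + 10.3578)*exp(z)/(1.1881*exp(4*z) + 11.9246*exp(3*z) + 29.2451*exp(2*z) - 3.3914*exp(z) + 0.0961)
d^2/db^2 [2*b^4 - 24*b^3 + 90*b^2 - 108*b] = 24*b^2 - 144*b + 180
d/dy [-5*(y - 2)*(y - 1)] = 15 - 10*y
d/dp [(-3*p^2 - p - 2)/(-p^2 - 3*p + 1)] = (8*p^2 - 10*p - 7)/(p^4 + 6*p^3 + 7*p^2 - 6*p + 1)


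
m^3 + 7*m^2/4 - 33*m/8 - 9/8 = (m - 3/2)*(m + 1/4)*(m + 3)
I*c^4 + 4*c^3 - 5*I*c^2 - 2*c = c*(c - 2*I)*(c - I)*(I*c + 1)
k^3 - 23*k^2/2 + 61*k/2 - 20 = (k - 8)*(k - 5/2)*(k - 1)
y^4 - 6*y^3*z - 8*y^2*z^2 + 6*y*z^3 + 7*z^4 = (y - 7*z)*(y - z)*(y + z)^2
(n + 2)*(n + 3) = n^2 + 5*n + 6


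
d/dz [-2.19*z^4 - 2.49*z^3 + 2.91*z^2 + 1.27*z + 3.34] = -8.76*z^3 - 7.47*z^2 + 5.82*z + 1.27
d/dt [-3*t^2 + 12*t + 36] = 12 - 6*t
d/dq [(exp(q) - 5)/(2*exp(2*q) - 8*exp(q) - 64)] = (-(exp(q) - 5)*(exp(q) - 2) + exp(2*q)/2 - 2*exp(q) - 16)*exp(q)/(-exp(2*q) + 4*exp(q) + 32)^2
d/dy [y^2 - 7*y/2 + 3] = 2*y - 7/2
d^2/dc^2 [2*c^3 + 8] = 12*c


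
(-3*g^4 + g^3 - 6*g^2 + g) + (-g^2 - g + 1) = -3*g^4 + g^3 - 7*g^2 + 1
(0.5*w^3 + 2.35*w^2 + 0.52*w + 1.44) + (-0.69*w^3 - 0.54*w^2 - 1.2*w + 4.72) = -0.19*w^3 + 1.81*w^2 - 0.68*w + 6.16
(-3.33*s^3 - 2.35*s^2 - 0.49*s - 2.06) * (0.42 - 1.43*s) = 4.7619*s^4 + 1.9619*s^3 - 0.2863*s^2 + 2.74*s - 0.8652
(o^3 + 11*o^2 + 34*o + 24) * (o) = o^4 + 11*o^3 + 34*o^2 + 24*o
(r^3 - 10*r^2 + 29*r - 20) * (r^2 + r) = r^5 - 9*r^4 + 19*r^3 + 9*r^2 - 20*r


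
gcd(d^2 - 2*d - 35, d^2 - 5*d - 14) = d - 7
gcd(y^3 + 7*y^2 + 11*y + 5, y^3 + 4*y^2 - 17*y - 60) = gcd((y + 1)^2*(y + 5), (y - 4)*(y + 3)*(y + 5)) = y + 5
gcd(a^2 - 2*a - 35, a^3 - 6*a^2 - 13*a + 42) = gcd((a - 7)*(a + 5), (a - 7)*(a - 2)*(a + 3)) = a - 7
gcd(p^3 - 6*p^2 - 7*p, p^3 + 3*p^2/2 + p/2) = p^2 + p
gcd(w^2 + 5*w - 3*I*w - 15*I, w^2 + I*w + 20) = 1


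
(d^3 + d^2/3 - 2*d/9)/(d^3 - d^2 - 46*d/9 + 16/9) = d*(3*d + 2)/(3*d^2 - 2*d - 16)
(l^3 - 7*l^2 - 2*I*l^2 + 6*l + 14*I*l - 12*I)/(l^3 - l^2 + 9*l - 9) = (l^2 - 2*l*(3 + I) + 12*I)/(l^2 + 9)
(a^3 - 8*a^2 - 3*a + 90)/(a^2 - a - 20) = (a^2 - 3*a - 18)/(a + 4)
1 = 1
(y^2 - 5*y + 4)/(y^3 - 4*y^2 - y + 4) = 1/(y + 1)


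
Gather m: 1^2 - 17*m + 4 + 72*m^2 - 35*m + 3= 72*m^2 - 52*m + 8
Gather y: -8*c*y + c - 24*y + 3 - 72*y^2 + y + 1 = c - 72*y^2 + y*(-8*c - 23) + 4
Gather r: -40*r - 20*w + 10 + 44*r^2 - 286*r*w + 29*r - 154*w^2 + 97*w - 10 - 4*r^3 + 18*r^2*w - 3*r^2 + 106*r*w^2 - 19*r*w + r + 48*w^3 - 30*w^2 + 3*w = -4*r^3 + r^2*(18*w + 41) + r*(106*w^2 - 305*w - 10) + 48*w^3 - 184*w^2 + 80*w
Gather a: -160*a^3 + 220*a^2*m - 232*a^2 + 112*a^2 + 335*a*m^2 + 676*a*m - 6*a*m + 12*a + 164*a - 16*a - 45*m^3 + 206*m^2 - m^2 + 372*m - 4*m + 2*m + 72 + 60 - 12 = -160*a^3 + a^2*(220*m - 120) + a*(335*m^2 + 670*m + 160) - 45*m^3 + 205*m^2 + 370*m + 120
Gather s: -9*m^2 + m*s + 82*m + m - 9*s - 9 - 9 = -9*m^2 + 83*m + s*(m - 9) - 18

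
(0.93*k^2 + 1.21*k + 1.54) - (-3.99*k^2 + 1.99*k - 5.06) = 4.92*k^2 - 0.78*k + 6.6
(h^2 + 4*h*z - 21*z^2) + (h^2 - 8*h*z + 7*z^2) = 2*h^2 - 4*h*z - 14*z^2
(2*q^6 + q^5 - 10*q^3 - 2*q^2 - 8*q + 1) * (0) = 0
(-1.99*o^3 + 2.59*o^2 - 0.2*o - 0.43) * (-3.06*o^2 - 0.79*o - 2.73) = 6.0894*o^5 - 6.3533*o^4 + 3.9986*o^3 - 5.5969*o^2 + 0.8857*o + 1.1739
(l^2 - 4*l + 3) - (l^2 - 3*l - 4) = 7 - l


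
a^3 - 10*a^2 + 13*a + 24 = (a - 8)*(a - 3)*(a + 1)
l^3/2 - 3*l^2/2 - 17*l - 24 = (l/2 + 1)*(l - 8)*(l + 3)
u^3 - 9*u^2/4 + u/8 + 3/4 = (u - 2)*(u - 3/4)*(u + 1/2)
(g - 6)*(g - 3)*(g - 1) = g^3 - 10*g^2 + 27*g - 18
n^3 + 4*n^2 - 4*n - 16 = (n - 2)*(n + 2)*(n + 4)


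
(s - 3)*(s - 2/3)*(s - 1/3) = s^3 - 4*s^2 + 29*s/9 - 2/3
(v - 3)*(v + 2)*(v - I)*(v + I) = v^4 - v^3 - 5*v^2 - v - 6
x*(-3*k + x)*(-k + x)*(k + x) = 3*k^3*x - k^2*x^2 - 3*k*x^3 + x^4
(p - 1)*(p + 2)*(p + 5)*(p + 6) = p^4 + 12*p^3 + 39*p^2 + 8*p - 60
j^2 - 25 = (j - 5)*(j + 5)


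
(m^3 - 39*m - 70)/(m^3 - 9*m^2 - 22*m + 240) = (m^2 - 5*m - 14)/(m^2 - 14*m + 48)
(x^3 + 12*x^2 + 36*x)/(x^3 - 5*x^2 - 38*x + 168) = x*(x + 6)/(x^2 - 11*x + 28)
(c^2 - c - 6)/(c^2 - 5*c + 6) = (c + 2)/(c - 2)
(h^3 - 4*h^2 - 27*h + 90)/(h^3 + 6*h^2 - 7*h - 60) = (h - 6)/(h + 4)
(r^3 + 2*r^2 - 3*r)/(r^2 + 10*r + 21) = r*(r - 1)/(r + 7)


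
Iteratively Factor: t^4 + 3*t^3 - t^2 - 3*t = (t - 1)*(t^3 + 4*t^2 + 3*t) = t*(t - 1)*(t^2 + 4*t + 3) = t*(t - 1)*(t + 3)*(t + 1)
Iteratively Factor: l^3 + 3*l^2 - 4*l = (l - 1)*(l^2 + 4*l) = l*(l - 1)*(l + 4)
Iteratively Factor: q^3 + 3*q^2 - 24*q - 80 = (q + 4)*(q^2 - q - 20) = (q - 5)*(q + 4)*(q + 4)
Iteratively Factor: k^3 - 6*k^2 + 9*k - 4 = (k - 4)*(k^2 - 2*k + 1) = (k - 4)*(k - 1)*(k - 1)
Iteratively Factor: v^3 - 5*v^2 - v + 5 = (v - 1)*(v^2 - 4*v - 5) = (v - 1)*(v + 1)*(v - 5)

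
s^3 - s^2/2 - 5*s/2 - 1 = (s - 2)*(s + 1/2)*(s + 1)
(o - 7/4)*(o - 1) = o^2 - 11*o/4 + 7/4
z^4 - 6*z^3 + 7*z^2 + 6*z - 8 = (z - 4)*(z - 2)*(z - 1)*(z + 1)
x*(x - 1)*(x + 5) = x^3 + 4*x^2 - 5*x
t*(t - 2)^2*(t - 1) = t^4 - 5*t^3 + 8*t^2 - 4*t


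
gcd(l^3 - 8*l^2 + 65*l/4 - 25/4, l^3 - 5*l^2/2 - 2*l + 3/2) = l - 1/2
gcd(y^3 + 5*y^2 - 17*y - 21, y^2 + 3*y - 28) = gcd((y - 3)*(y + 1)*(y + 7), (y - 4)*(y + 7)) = y + 7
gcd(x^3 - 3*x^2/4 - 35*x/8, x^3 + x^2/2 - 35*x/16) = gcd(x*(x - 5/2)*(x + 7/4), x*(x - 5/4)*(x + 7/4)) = x^2 + 7*x/4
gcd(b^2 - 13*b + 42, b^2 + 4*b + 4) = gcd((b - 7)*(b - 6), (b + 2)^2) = 1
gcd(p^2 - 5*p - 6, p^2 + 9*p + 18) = 1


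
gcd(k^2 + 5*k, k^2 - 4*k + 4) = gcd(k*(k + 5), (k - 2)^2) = 1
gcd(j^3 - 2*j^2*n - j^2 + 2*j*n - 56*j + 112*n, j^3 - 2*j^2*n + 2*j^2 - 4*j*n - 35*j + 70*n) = j^2 - 2*j*n + 7*j - 14*n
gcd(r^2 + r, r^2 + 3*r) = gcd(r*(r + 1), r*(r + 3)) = r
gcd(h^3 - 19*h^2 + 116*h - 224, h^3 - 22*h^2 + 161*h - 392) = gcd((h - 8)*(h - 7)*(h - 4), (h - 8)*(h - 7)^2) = h^2 - 15*h + 56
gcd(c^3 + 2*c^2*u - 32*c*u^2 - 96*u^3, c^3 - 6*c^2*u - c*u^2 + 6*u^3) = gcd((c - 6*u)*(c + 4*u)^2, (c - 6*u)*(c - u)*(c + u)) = -c + 6*u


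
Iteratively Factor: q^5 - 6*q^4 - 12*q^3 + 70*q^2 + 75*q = (q + 3)*(q^4 - 9*q^3 + 15*q^2 + 25*q) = (q - 5)*(q + 3)*(q^3 - 4*q^2 - 5*q) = q*(q - 5)*(q + 3)*(q^2 - 4*q - 5) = q*(q - 5)^2*(q + 3)*(q + 1)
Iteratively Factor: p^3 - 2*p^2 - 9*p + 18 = (p - 2)*(p^2 - 9) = (p - 3)*(p - 2)*(p + 3)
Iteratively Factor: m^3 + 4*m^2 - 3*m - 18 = (m + 3)*(m^2 + m - 6) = (m + 3)^2*(m - 2)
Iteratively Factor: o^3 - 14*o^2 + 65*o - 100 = (o - 4)*(o^2 - 10*o + 25) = (o - 5)*(o - 4)*(o - 5)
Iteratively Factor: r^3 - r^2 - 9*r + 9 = (r - 1)*(r^2 - 9) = (r - 3)*(r - 1)*(r + 3)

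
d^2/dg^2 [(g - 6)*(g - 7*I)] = 2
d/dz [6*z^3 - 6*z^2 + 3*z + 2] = 18*z^2 - 12*z + 3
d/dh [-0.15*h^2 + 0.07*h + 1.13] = 0.07 - 0.3*h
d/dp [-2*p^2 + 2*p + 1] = 2 - 4*p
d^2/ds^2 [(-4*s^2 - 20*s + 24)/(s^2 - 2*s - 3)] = 8*(-7*s^3 + 9*s^2 - 81*s + 63)/(s^6 - 6*s^5 + 3*s^4 + 28*s^3 - 9*s^2 - 54*s - 27)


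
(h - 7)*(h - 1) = h^2 - 8*h + 7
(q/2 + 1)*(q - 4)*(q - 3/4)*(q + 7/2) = q^4/2 + 3*q^3/8 - 129*q^2/16 - 67*q/8 + 21/2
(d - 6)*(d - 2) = d^2 - 8*d + 12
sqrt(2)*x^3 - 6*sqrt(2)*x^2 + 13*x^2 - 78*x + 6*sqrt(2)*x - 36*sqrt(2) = (x - 6)*(x + 6*sqrt(2))*(sqrt(2)*x + 1)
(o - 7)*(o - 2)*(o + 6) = o^3 - 3*o^2 - 40*o + 84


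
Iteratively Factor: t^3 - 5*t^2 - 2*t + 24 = (t - 3)*(t^2 - 2*t - 8) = (t - 4)*(t - 3)*(t + 2)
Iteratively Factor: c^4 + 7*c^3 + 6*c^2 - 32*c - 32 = (c - 2)*(c^3 + 9*c^2 + 24*c + 16) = (c - 2)*(c + 1)*(c^2 + 8*c + 16) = (c - 2)*(c + 1)*(c + 4)*(c + 4)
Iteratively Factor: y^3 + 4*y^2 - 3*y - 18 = (y + 3)*(y^2 + y - 6) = (y + 3)^2*(y - 2)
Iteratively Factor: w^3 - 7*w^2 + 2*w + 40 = (w - 5)*(w^2 - 2*w - 8) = (w - 5)*(w - 4)*(w + 2)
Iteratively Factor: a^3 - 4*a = (a)*(a^2 - 4) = a*(a + 2)*(a - 2)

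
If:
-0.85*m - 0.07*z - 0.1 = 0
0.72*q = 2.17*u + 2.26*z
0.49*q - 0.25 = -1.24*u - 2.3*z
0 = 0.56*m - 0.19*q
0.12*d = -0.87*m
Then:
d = 1.28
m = -0.18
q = -0.52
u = -0.91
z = 0.71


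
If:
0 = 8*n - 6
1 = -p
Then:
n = 3/4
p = -1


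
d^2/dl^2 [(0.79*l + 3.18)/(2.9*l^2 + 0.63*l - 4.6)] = ((0.79*l + 3.18)*(5.8*l + 0.63)*(11.6*l + 1.26) - (13.746*l + 19.4394)*(2.9*l^2 + 0.63*l - 4.6))/(2.9*l^2 + 0.63*l - 4.6)^3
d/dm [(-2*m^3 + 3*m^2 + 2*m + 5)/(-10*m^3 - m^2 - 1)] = 2*(16*m^4 + 20*m^3 + 79*m^2 + 2*m - 1)/(100*m^6 + 20*m^5 + m^4 + 20*m^3 + 2*m^2 + 1)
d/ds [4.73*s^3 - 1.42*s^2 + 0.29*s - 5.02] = 14.19*s^2 - 2.84*s + 0.29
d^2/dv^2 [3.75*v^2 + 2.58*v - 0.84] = 7.50000000000000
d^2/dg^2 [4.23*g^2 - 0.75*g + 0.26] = 8.46000000000000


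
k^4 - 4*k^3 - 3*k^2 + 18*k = k*(k - 3)^2*(k + 2)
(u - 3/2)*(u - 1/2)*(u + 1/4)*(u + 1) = u^4 - 3*u^3/4 - 3*u^2/2 + 7*u/16 + 3/16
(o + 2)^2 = o^2 + 4*o + 4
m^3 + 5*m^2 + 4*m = m*(m + 1)*(m + 4)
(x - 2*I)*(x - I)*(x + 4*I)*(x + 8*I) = x^4 + 9*I*x^3 + 2*x^2 + 72*I*x + 64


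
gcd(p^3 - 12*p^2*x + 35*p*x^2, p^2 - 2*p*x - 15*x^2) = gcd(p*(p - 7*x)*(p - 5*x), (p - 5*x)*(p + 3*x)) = -p + 5*x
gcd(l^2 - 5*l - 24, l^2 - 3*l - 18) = l + 3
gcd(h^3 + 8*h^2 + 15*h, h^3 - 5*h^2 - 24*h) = h^2 + 3*h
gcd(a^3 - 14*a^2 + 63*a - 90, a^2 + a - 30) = a - 5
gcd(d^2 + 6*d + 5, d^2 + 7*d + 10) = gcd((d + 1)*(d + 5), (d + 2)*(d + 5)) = d + 5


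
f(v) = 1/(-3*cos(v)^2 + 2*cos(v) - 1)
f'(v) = (-6*sin(v)*cos(v) + 2*sin(v))/(-3*cos(v)^2 + 2*cos(v) - 1)^2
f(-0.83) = -0.98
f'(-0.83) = 1.46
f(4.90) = -1.37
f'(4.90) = -1.62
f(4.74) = -1.06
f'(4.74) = -2.04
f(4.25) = -0.40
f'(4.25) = -0.68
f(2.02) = -0.41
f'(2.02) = 0.70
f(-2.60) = -0.20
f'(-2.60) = -0.15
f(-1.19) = -1.49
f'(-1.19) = 0.47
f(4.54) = -0.70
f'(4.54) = -1.46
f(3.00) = -0.17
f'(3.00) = 0.03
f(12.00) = -0.69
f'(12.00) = 0.78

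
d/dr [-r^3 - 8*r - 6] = -3*r^2 - 8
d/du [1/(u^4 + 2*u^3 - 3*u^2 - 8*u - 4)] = 2*(-2*u^3 - 3*u^2 + 3*u + 4)/(-u^4 - 2*u^3 + 3*u^2 + 8*u + 4)^2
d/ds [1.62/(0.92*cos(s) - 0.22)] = 1.4904*sin(s)/(0.92*cos(s) - 0.22)^2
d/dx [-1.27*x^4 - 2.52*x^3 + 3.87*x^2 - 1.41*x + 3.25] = -5.08*x^3 - 7.56*x^2 + 7.74*x - 1.41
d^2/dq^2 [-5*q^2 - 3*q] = -10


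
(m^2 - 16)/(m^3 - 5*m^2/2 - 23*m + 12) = 2*(m - 4)/(2*m^2 - 13*m + 6)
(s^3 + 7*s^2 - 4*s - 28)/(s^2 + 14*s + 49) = (s^2 - 4)/(s + 7)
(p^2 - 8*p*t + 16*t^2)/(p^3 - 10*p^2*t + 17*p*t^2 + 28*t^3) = (p - 4*t)/(p^2 - 6*p*t - 7*t^2)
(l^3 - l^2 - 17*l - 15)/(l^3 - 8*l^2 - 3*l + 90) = (l + 1)/(l - 6)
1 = 1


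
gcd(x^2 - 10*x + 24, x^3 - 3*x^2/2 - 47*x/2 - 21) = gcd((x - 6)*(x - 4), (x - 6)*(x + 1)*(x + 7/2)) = x - 6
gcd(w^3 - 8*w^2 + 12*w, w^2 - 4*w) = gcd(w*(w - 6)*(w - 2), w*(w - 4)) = w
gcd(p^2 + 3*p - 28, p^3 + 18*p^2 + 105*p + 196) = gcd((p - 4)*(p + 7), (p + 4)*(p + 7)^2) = p + 7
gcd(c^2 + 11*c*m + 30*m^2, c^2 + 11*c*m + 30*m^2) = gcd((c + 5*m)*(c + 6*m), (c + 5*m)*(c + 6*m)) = c^2 + 11*c*m + 30*m^2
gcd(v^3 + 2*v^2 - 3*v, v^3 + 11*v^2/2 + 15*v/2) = v^2 + 3*v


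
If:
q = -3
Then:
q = -3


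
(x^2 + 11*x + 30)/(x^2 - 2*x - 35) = (x + 6)/(x - 7)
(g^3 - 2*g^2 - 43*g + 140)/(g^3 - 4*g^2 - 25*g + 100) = (g + 7)/(g + 5)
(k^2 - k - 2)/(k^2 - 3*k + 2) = (k + 1)/(k - 1)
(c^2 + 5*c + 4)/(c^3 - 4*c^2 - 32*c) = (c + 1)/(c*(c - 8))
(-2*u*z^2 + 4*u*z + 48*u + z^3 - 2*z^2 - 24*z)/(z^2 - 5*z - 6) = (-2*u*z - 8*u + z^2 + 4*z)/(z + 1)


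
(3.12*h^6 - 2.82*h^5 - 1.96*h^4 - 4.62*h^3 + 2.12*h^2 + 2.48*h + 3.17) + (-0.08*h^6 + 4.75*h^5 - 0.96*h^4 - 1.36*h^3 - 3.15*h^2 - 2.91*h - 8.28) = 3.04*h^6 + 1.93*h^5 - 2.92*h^4 - 5.98*h^3 - 1.03*h^2 - 0.43*h - 5.11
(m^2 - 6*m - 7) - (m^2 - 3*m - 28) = 21 - 3*m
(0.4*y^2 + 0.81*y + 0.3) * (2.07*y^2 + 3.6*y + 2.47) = 0.828*y^4 + 3.1167*y^3 + 4.525*y^2 + 3.0807*y + 0.741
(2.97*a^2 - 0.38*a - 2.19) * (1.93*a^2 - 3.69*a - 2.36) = 5.7321*a^4 - 11.6927*a^3 - 9.8337*a^2 + 8.9779*a + 5.1684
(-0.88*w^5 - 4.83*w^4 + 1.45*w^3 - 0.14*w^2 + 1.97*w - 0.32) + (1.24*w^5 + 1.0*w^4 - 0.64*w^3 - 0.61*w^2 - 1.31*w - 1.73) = 0.36*w^5 - 3.83*w^4 + 0.81*w^3 - 0.75*w^2 + 0.66*w - 2.05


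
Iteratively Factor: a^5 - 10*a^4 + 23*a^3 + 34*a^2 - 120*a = (a - 5)*(a^4 - 5*a^3 - 2*a^2 + 24*a) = (a - 5)*(a + 2)*(a^3 - 7*a^2 + 12*a) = a*(a - 5)*(a + 2)*(a^2 - 7*a + 12) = a*(a - 5)*(a - 4)*(a + 2)*(a - 3)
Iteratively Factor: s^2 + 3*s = (s + 3)*(s)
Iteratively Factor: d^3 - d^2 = (d - 1)*(d^2) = d*(d - 1)*(d)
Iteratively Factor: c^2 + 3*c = (c)*(c + 3)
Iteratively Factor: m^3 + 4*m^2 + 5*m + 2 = (m + 1)*(m^2 + 3*m + 2) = (m + 1)*(m + 2)*(m + 1)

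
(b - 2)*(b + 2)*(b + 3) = b^3 + 3*b^2 - 4*b - 12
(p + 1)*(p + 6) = p^2 + 7*p + 6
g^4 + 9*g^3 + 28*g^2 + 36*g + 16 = (g + 1)*(g + 2)^2*(g + 4)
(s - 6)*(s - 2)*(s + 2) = s^3 - 6*s^2 - 4*s + 24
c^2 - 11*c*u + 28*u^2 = (c - 7*u)*(c - 4*u)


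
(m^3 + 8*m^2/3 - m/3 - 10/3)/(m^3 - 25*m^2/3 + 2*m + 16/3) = (3*m^2 + 11*m + 10)/(3*m^2 - 22*m - 16)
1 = 1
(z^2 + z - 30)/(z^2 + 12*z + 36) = (z - 5)/(z + 6)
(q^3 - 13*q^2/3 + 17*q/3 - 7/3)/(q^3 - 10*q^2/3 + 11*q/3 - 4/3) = (3*q - 7)/(3*q - 4)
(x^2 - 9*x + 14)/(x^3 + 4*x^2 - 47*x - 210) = (x - 2)/(x^2 + 11*x + 30)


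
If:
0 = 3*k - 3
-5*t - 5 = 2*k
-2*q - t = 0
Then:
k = 1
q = 7/10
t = -7/5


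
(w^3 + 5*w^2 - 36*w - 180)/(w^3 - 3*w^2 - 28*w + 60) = (w + 6)/(w - 2)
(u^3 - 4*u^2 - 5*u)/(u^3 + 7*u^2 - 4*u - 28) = u*(u^2 - 4*u - 5)/(u^3 + 7*u^2 - 4*u - 28)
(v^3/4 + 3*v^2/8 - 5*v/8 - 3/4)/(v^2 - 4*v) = (2*v^3 + 3*v^2 - 5*v - 6)/(8*v*(v - 4))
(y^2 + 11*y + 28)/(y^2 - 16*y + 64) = (y^2 + 11*y + 28)/(y^2 - 16*y + 64)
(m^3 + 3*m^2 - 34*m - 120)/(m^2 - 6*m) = m + 9 + 20/m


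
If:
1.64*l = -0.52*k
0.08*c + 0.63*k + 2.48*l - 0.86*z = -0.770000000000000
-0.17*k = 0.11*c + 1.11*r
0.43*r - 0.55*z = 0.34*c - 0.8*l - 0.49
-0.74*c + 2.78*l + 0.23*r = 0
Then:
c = -0.01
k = 0.01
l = -0.00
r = -0.00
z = 0.89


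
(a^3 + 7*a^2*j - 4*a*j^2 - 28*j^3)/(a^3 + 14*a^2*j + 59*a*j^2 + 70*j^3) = (a - 2*j)/(a + 5*j)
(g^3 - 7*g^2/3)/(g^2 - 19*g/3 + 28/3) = g^2/(g - 4)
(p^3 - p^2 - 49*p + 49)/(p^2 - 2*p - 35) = (p^2 + 6*p - 7)/(p + 5)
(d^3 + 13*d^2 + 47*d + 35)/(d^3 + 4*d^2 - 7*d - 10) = (d + 7)/(d - 2)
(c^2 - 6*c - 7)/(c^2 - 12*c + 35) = (c + 1)/(c - 5)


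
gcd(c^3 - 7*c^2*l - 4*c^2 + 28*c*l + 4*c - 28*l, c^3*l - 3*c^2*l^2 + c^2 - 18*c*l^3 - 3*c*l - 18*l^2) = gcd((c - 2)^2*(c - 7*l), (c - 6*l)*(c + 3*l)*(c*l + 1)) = 1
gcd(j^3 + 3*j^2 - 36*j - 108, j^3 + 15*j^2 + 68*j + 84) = j + 6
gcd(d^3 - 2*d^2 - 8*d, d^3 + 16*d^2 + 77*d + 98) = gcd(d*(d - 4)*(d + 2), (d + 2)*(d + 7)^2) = d + 2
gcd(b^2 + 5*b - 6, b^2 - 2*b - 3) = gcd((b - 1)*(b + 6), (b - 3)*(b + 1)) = 1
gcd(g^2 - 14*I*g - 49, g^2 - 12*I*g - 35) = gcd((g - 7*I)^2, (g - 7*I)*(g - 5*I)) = g - 7*I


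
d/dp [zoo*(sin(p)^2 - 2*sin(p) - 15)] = zoo*(sin(p) - 1)*cos(p)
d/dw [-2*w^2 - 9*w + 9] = -4*w - 9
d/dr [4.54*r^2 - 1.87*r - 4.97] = 9.08*r - 1.87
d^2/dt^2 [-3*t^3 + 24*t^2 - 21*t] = 48 - 18*t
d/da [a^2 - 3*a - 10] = 2*a - 3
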